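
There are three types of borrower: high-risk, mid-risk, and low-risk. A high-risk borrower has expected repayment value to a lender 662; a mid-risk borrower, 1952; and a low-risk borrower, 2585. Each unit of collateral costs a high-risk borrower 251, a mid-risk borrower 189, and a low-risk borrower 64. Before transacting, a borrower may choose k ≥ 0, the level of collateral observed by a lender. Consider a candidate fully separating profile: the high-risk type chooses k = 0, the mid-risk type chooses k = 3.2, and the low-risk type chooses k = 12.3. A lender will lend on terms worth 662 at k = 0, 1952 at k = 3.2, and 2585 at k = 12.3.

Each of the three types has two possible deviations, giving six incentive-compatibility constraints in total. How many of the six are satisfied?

5

Low-risk (own payoff 2585 − 64×12.3 = 1797.8): to k=0 gives 662 → no gain ✓; to k=3.2 gives 1952 − 64×3.2 = 1747.2 → no gain ✓.
Mid-risk (own payoff 1952 − 189×3.2 = 1347.2): to k=0 gives 662 → no gain ✓; to k=12.3 gives 2585 − 189×12.3 = 260.3 → no gain ✓.
High-risk (own payoff 662): to k=3.2 gives 1952 − 251×3.2 = 1148.8 → profitable ✗; to k=12.3 gives 2585 − 251×12.3 = -502.3 → no gain ✓.
5 of the 6 constraints hold; not an equilibrium.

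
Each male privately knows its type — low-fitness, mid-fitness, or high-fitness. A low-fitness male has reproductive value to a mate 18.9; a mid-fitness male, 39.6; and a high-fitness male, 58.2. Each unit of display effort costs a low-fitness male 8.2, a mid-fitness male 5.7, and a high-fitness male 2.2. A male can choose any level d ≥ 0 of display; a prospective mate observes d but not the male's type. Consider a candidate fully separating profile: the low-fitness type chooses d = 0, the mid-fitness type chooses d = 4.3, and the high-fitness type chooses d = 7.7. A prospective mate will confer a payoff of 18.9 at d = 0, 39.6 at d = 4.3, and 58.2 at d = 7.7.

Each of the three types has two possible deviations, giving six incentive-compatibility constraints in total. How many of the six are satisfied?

5

Low-fitness (own payoff 18.9): to d=4.3 gives 39.6 − 8.2×4.3 = 4.34 → no gain ✓; to d=7.7 gives 58.2 − 8.2×7.7 = -4.94 → no gain ✓.
High-fitness (own payoff 58.2 − 2.2×7.7 = 41.26): to d=0 gives 18.9 → no gain ✓; to d=4.3 gives 39.6 − 2.2×4.3 = 30.14 → no gain ✓.
Mid-fitness (own payoff 39.6 − 5.7×4.3 = 15.09): to d=0 gives 18.9 → profitable ✗; to d=7.7 gives 58.2 − 5.7×7.7 = 14.31 → no gain ✓.
5 of the 6 constraints hold; not an equilibrium.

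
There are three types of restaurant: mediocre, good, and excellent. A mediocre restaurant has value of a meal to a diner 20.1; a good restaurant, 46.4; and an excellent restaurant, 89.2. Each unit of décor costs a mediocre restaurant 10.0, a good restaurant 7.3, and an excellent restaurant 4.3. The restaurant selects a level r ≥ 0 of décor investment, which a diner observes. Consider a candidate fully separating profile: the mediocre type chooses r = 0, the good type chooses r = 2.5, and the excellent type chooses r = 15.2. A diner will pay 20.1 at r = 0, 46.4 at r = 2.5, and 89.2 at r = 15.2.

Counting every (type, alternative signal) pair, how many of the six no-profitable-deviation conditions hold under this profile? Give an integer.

4

Mediocre (own payoff 20.1): to r=2.5 gives 46.4 − 10.0×2.5 = 21.4 → profitable ✗; to r=15.2 gives 89.2 − 10.0×15.2 = -62.8 → no gain ✓.
Excellent (own payoff 89.2 − 4.3×15.2 = 23.84): to r=0 gives 20.1 → no gain ✓; to r=2.5 gives 46.4 − 4.3×2.5 = 35.65 → profitable ✗.
Good (own payoff 46.4 − 7.3×2.5 = 28.15): to r=0 gives 20.1 → no gain ✓; to r=15.2 gives 89.2 − 7.3×15.2 = -21.76 → no gain ✓.
4 of the 6 constraints hold; not an equilibrium.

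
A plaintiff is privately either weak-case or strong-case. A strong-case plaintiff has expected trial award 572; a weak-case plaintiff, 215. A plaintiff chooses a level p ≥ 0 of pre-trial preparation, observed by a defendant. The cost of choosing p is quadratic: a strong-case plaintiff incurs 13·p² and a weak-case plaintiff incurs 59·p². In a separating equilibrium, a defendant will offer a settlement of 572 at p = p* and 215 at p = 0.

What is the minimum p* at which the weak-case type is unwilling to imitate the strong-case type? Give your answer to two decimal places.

2.46

The weak-case type at p = 0 receives 215; imitating at p* yields 572 − 59·p*².
Indifference: 215 = 572 − 59·p*², so p*² = (572 − 215) / 59 ≈ 6.0508.
p* = √6.0508 ≈ 2.46.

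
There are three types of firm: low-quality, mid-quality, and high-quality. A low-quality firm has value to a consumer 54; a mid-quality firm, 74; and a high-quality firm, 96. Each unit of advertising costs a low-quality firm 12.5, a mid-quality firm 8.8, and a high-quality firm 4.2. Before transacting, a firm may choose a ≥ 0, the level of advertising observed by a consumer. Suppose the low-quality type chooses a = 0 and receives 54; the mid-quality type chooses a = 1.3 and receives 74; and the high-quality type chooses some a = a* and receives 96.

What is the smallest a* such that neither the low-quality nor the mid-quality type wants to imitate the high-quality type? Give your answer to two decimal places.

Low-quality type (on-path payoff 54) won't mimic when 54 ≥ 96 − 12.5·a*, i.e. a* ≥ 3.36.
Mid-quality type (on-path payoff 74 − 8.8×1.3 = 62.56) won't mimic when 62.56 ≥ 96 − 8.8·a*, i.e. a* ≥ 3.80.
Both must hold, so a* = max(3.36, 3.80) = 3.80. The mid-quality type's constraint binds.

3.80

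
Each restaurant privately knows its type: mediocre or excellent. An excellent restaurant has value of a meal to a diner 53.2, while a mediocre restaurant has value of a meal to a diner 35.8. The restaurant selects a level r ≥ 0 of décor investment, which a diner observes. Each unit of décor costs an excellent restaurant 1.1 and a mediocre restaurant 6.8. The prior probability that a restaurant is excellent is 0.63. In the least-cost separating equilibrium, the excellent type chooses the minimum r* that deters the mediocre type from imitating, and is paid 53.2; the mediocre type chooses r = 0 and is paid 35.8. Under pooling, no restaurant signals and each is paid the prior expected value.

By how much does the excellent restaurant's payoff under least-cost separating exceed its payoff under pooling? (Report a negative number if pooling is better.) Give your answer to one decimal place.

3.6

Least-cost separating signal: r* solves 35.8 = 53.2 − 6.8·r*, so r* = (53.2 − 35.8)/6.8 ≈ 2.5588.
Excellent type's separating payoff: 53.2 − 1.1 × r* = 53.2 − 1.1 × (53.2 − 35.8)/6.8 = 53.2 − 19.14/6.8 ≈ 50.385.
Pooling payoff: 0.63 × 53.2 + 0.37 × 35.8 = 46.762.
Difference: 50.385 − 46.762 = 3.623, i.e. 3.6 to one decimal place.
The excellent type prefers to separate.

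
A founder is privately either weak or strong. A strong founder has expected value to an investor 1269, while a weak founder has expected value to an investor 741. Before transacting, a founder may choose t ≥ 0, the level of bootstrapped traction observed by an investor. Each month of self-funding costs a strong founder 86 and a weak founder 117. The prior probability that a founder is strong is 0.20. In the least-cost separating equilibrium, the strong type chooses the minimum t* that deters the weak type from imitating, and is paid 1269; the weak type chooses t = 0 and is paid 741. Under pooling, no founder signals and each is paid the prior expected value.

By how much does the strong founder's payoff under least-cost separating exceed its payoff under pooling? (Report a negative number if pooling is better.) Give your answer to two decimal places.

Least-cost separating signal: t* solves 741 = 1269 − 117·t*, so t* = (1269 − 741)/117 ≈ 4.5128.
Strong type's separating payoff: 1269 − 86 × t* = 1269 − 86 × (1269 − 741)/117 = 1269 − 45408/117 ≈ 880.8974.
Pooling payoff: 0.20 × 1269 + 0.80 × 741 = 846.6.
Difference: 880.8974 − 846.6 = 34.2974, i.e. 34.30 to two decimal places.
The strong type prefers to separate.

34.30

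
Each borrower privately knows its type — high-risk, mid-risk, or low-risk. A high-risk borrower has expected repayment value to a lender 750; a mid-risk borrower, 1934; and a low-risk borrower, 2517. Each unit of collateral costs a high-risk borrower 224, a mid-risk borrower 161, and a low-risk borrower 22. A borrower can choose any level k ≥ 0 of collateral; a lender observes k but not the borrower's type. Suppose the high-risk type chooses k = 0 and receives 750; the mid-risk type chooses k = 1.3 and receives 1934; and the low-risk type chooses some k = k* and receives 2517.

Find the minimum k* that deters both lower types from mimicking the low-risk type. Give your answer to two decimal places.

7.89

High-risk type (on-path payoff 750) won't mimic when 750 ≥ 2517 − 224·k*, i.e. k* ≥ 7.89.
Mid-risk type (on-path payoff 1934 − 161×1.3 = 1724.7) won't mimic when 1724.7 ≥ 2517 − 161·k*, i.e. k* ≥ 4.92.
Both must hold, so k* = max(7.89, 4.92) = 7.89. The high-risk type's constraint binds.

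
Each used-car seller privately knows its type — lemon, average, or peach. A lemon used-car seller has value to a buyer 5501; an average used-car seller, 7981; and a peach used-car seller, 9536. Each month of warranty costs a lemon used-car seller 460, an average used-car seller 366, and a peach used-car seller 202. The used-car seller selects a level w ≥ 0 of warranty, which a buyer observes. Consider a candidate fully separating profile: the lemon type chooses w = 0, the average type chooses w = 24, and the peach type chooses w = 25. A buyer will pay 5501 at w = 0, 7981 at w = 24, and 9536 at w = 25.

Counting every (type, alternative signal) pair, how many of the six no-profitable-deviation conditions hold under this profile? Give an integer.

3

Lemon (own payoff 5501): to w=24 gives 7981 − 460×24 = -3059 → no gain ✓; to w=25 gives 9536 − 460×25 = -1964 → no gain ✓.
Peach (own payoff 9536 − 202×25 = 4486): to w=0 gives 5501 → profitable ✗; to w=24 gives 7981 − 202×24 = 3133 → no gain ✓.
Average (own payoff 7981 − 366×24 = -803): to w=0 gives 5501 → profitable ✗; to w=25 gives 9536 − 366×25 = 386 → profitable ✗.
3 of the 6 constraints hold; not an equilibrium.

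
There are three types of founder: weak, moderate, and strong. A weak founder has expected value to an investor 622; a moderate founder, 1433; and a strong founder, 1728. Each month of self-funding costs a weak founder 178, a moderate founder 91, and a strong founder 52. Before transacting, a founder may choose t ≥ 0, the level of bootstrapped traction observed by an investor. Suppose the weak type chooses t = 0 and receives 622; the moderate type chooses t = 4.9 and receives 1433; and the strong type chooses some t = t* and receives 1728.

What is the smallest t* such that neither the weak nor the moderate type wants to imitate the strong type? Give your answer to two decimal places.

8.14

Weak type (on-path payoff 622) won't mimic when 622 ≥ 1728 − 178·t*, i.e. t* ≥ 6.21.
Moderate type (on-path payoff 1433 − 91×4.9 = 987.1) won't mimic when 987.1 ≥ 1728 − 91·t*, i.e. t* ≥ 8.14.
Both must hold, so t* = max(6.21, 8.14) = 8.14. The moderate type's constraint binds.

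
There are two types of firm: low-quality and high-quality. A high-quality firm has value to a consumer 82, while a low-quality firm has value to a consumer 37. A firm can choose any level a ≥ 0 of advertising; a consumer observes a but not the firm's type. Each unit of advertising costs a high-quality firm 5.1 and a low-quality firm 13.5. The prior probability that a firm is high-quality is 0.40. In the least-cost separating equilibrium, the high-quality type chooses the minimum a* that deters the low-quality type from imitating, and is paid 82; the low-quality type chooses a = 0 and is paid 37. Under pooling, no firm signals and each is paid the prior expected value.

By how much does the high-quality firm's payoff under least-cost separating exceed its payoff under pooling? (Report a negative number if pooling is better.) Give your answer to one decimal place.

Least-cost separating signal: a* solves 37 = 82 − 13.5·a*, so a* = (82 − 37)/13.5 ≈ 3.3333.
High-quality type's separating payoff: 82 − 5.1 × a* = 82 − 5.1 × (82 − 37)/13.5 = 82 − 229.5/13.5 = 65.
Pooling payoff: 0.40 × 82 + 0.60 × 37 = 55.
Difference: 65 − 55 = 10.0.
The high-quality type prefers to separate.

10.0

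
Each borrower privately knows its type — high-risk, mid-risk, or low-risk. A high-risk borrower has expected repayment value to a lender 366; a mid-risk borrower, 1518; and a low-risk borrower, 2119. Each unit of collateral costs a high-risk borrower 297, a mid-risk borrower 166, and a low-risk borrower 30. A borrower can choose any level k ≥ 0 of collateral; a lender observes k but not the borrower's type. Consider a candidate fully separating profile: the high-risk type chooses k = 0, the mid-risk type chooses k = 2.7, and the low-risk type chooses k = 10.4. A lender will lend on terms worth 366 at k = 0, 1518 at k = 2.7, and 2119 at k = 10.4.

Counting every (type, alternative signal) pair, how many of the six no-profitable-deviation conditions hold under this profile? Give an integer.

5

High-risk (own payoff 366): to k=2.7 gives 1518 − 297×2.7 = 716.1 → profitable ✗; to k=10.4 gives 2119 − 297×10.4 = -969.8 → no gain ✓.
Low-risk (own payoff 2119 − 30×10.4 = 1807): to k=0 gives 366 → no gain ✓; to k=2.7 gives 1518 − 30×2.7 = 1437 → no gain ✓.
Mid-risk (own payoff 1518 − 166×2.7 = 1069.8): to k=0 gives 366 → no gain ✓; to k=10.4 gives 2119 − 166×10.4 = 392.6 → no gain ✓.
5 of the 6 constraints hold; not an equilibrium.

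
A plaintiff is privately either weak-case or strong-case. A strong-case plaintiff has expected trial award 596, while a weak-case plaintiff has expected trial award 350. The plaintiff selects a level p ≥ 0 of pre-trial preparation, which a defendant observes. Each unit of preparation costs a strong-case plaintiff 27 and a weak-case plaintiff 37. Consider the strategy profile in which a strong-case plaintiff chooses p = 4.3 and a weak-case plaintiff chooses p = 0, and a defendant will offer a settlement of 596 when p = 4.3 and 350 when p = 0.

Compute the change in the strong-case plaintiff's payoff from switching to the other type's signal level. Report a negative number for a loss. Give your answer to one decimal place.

-129.9

Playing p = 4.3 the strong-case plaintiff receives 596 − 27 × 4.3 = 479.9.
Deviating to p = 0 yields 350 instead.
Gain from deviating: 350 − 479.9 = -129.9.
The gain is negative, so the strong-case type's incentive-compatibility constraint is satisfied.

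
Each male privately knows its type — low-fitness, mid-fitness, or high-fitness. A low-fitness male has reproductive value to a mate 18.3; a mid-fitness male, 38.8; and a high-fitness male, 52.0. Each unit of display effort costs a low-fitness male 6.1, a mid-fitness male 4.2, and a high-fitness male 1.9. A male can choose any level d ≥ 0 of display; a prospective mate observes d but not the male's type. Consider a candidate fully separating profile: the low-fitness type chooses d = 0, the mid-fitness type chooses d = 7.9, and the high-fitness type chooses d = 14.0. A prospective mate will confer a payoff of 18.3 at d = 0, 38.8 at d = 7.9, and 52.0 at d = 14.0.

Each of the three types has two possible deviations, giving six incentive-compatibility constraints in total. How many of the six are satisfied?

High-fitness (own payoff 52.0 − 1.9×14.0 = 25.4): to d=0 gives 18.3 → no gain ✓; to d=7.9 gives 38.8 − 1.9×7.9 = 23.79 → no gain ✓.
Mid-fitness (own payoff 38.8 − 4.2×7.9 = 5.62): to d=0 gives 18.3 → profitable ✗; to d=14.0 gives 52.0 − 4.2×14.0 = -6.8 → no gain ✓.
Low-fitness (own payoff 18.3): to d=7.9 gives 38.8 − 6.1×7.9 = -9.39 → no gain ✓; to d=14.0 gives 52.0 − 6.1×14.0 = -33.4 → no gain ✓.
5 of the 6 constraints hold; not an equilibrium.

5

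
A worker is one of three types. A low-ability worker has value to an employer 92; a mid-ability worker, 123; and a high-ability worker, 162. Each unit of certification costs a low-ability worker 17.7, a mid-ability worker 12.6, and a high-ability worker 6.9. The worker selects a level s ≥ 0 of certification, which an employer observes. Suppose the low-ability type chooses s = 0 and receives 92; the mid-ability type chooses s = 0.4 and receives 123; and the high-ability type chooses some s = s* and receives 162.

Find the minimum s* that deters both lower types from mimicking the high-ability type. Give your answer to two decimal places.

3.95

Low-ability type (on-path payoff 92) won't mimic when 92 ≥ 162 − 17.7·s*, i.e. s* ≥ 3.95.
Mid-ability type (on-path payoff 123 − 12.6×0.4 = 117.96) won't mimic when 117.96 ≥ 162 − 12.6·s*, i.e. s* ≥ 3.50.
Both must hold, so s* = max(3.95, 3.50) = 3.95. The low-ability type's constraint binds.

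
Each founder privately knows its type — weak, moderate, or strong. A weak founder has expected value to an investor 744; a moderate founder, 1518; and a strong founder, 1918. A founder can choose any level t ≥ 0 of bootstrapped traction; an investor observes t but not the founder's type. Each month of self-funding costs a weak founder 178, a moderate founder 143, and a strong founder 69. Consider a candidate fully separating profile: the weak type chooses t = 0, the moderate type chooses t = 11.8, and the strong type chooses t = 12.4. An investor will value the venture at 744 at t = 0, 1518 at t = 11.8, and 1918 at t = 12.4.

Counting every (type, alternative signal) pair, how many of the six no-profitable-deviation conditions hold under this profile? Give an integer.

Weak (own payoff 744): to t=11.8 gives 1518 − 178×11.8 = -582.4 → no gain ✓; to t=12.4 gives 1918 − 178×12.4 = -289.2 → no gain ✓.
Moderate (own payoff 1518 − 143×11.8 = -169.4): to t=0 gives 744 → profitable ✗; to t=12.4 gives 1918 − 143×12.4 = 144.8 → profitable ✗.
Strong (own payoff 1918 − 69×12.4 = 1062.4): to t=0 gives 744 → no gain ✓; to t=11.8 gives 1518 − 69×11.8 = 703.8 → no gain ✓.
4 of the 6 constraints hold; not an equilibrium.

4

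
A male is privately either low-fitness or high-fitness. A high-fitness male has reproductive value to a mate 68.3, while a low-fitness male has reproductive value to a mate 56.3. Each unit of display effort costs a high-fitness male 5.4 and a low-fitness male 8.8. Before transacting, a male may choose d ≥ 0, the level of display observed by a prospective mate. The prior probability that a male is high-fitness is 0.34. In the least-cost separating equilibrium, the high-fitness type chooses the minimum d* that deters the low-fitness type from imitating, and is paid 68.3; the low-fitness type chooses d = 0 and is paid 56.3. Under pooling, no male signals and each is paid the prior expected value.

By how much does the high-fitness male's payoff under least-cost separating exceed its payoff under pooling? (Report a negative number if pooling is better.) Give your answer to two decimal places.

0.56

Least-cost separating signal: d* solves 56.3 = 68.3 − 8.8·d*, so d* = (68.3 − 56.3)/8.8 ≈ 1.3636.
High-fitness type's separating payoff: 68.3 − 5.4 × d* = 68.3 − 5.4 × (68.3 − 56.3)/8.8 = 68.3 − 64.8/8.8 ≈ 60.9364.
Pooling payoff: 0.34 × 68.3 + 0.66 × 56.3 = 60.38.
Difference: 60.9364 − 60.38 = 0.5564, i.e. 0.56 to two decimal places.
The high-fitness type prefers to separate.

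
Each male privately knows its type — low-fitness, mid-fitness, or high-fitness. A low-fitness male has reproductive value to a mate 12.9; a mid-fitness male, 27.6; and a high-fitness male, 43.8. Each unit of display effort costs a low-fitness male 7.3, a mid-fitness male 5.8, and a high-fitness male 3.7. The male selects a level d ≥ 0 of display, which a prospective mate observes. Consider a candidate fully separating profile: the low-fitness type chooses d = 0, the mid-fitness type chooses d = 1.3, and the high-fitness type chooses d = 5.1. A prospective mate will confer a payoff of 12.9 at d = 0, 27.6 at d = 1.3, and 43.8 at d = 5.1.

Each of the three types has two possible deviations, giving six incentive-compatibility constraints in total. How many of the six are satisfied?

5

Low-fitness (own payoff 12.9): to d=1.3 gives 27.6 − 7.3×1.3 = 18.11 → profitable ✗; to d=5.1 gives 43.8 − 7.3×5.1 = 6.57 → no gain ✓.
High-fitness (own payoff 43.8 − 3.7×5.1 = 24.93): to d=0 gives 12.9 → no gain ✓; to d=1.3 gives 27.6 − 3.7×1.3 = 22.79 → no gain ✓.
Mid-fitness (own payoff 27.6 − 5.8×1.3 = 20.06): to d=0 gives 12.9 → no gain ✓; to d=5.1 gives 43.8 − 5.8×5.1 = 14.22 → no gain ✓.
5 of the 6 constraints hold; not an equilibrium.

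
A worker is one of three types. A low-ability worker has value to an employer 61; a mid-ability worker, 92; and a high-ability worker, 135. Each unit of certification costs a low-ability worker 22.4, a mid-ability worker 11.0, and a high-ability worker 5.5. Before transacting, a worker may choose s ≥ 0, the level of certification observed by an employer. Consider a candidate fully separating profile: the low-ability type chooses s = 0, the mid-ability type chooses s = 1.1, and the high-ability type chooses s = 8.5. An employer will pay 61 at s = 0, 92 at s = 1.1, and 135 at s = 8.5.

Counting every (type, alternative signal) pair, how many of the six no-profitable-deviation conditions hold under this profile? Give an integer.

5

Mid-ability (own payoff 92 − 11.0×1.1 = 79.9): to s=0 gives 61 → no gain ✓; to s=8.5 gives 135 − 11.0×8.5 = 41.5 → no gain ✓.
Low-ability (own payoff 61): to s=1.1 gives 92 − 22.4×1.1 = 67.36 → profitable ✗; to s=8.5 gives 135 − 22.4×8.5 = -55.4 → no gain ✓.
High-ability (own payoff 135 − 5.5×8.5 = 88.25): to s=0 gives 61 → no gain ✓; to s=1.1 gives 92 − 5.5×1.1 = 85.95 → no gain ✓.
5 of the 6 constraints hold; not an equilibrium.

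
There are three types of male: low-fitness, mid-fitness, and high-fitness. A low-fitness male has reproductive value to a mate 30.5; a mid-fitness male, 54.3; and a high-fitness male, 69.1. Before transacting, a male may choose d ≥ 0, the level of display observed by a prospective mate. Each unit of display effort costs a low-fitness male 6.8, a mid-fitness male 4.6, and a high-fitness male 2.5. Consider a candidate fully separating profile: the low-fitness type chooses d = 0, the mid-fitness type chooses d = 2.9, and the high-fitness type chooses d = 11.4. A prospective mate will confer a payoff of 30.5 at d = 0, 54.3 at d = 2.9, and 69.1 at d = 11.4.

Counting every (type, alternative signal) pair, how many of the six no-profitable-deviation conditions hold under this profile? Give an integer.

4

Mid-fitness (own payoff 54.3 − 4.6×2.9 = 40.96): to d=0 gives 30.5 → no gain ✓; to d=11.4 gives 69.1 − 4.6×11.4 = 16.66 → no gain ✓.
Low-fitness (own payoff 30.5): to d=2.9 gives 54.3 − 6.8×2.9 = 34.58 → profitable ✗; to d=11.4 gives 69.1 − 6.8×11.4 = -8.42 → no gain ✓.
High-fitness (own payoff 69.1 − 2.5×11.4 = 40.6): to d=0 gives 30.5 → no gain ✓; to d=2.9 gives 54.3 − 2.5×2.9 = 47.05 → profitable ✗.
4 of the 6 constraints hold; not an equilibrium.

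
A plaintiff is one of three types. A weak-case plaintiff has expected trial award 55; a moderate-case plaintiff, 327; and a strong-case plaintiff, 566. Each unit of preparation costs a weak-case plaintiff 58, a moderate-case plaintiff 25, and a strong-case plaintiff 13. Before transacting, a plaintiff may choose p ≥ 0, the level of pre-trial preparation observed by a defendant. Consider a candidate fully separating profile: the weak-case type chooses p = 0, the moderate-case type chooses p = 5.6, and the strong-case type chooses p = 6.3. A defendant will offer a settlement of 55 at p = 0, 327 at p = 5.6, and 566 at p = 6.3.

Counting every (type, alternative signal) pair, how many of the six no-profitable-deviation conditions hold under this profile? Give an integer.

4

Weak-case (own payoff 55): to p=5.6 gives 327 − 58×5.6 = 2.2 → no gain ✓; to p=6.3 gives 566 − 58×6.3 = 200.6 → profitable ✗.
Strong-case (own payoff 566 − 13×6.3 = 484.1): to p=0 gives 55 → no gain ✓; to p=5.6 gives 327 − 13×5.6 = 254.2 → no gain ✓.
Moderate-case (own payoff 327 − 25×5.6 = 187): to p=0 gives 55 → no gain ✓; to p=6.3 gives 566 − 25×6.3 = 408.5 → profitable ✗.
4 of the 6 constraints hold; not an equilibrium.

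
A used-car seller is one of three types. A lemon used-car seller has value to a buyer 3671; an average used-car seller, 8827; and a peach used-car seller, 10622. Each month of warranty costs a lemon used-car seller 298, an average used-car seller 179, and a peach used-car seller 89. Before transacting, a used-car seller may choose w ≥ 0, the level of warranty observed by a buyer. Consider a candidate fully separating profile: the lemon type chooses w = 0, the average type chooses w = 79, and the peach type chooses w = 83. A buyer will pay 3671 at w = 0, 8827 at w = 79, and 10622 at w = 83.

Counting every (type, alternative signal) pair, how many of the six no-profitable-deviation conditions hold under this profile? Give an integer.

Lemon (own payoff 3671): to w=79 gives 8827 − 298×79 = -14715 → no gain ✓; to w=83 gives 10622 − 298×83 = -14112 → no gain ✓.
Peach (own payoff 10622 − 89×83 = 3235): to w=0 gives 3671 → profitable ✗; to w=79 gives 8827 − 89×79 = 1796 → no gain ✓.
Average (own payoff 8827 − 179×79 = -5314): to w=0 gives 3671 → profitable ✗; to w=83 gives 10622 − 179×83 = -4235 → profitable ✗.
3 of the 6 constraints hold; not an equilibrium.

3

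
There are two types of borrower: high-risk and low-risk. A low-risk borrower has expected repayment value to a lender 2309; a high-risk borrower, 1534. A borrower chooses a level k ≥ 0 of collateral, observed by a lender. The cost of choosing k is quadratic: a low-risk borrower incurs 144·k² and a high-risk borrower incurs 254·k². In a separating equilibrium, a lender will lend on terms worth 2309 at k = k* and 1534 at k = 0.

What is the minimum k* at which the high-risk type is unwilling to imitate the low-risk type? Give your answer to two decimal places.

1.75

The high-risk type at k = 0 receives 1534; imitating at k* yields 2309 − 254·k*².
Indifference: 1534 = 2309 − 254·k*², so k*² = (2309 − 1534) / 254 ≈ 3.0512.
k* = √3.0512 ≈ 1.75.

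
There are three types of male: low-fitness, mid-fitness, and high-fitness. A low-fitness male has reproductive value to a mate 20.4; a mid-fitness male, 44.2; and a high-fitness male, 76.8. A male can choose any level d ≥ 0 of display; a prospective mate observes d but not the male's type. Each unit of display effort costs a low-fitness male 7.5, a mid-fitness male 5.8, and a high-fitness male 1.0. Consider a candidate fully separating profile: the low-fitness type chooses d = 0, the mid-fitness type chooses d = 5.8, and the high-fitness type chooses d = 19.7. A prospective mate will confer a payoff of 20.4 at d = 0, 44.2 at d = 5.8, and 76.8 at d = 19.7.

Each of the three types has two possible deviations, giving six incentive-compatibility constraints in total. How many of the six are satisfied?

5

Mid-fitness (own payoff 44.2 − 5.8×5.8 = 10.56): to d=0 gives 20.4 → profitable ✗; to d=19.7 gives 76.8 − 5.8×19.7 = -37.46 → no gain ✓.
Low-fitness (own payoff 20.4): to d=5.8 gives 44.2 − 7.5×5.8 = 0.7 → no gain ✓; to d=19.7 gives 76.8 − 7.5×19.7 = -70.95 → no gain ✓.
High-fitness (own payoff 76.8 − 1.0×19.7 = 57.1): to d=0 gives 20.4 → no gain ✓; to d=5.8 gives 44.2 − 1.0×5.8 = 38.4 → no gain ✓.
5 of the 6 constraints hold; not an equilibrium.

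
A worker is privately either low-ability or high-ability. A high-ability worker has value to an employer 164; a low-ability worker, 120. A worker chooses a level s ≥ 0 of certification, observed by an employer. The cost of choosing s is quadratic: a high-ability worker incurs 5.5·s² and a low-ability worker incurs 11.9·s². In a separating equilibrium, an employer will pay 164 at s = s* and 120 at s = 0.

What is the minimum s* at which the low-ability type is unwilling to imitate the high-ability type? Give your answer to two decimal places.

1.92

The low-ability type at s = 0 receives 120; imitating at s* yields 164 − 11.9·s*².
Indifference: 120 = 164 − 11.9·s*², so s*² = (164 − 120) / 11.9 ≈ 3.6975.
s* = √3.6975 ≈ 1.92.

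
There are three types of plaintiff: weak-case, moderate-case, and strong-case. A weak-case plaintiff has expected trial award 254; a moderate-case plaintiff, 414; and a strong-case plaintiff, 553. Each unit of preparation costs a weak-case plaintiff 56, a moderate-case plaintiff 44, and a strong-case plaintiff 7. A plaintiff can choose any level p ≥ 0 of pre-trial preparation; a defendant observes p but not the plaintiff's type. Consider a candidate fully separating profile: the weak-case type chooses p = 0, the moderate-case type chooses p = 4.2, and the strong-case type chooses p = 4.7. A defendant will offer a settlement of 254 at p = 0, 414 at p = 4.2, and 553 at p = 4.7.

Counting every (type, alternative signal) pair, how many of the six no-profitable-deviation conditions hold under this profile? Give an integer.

3

Weak-case (own payoff 254): to p=4.2 gives 414 − 56×4.2 = 178.8 → no gain ✓; to p=4.7 gives 553 − 56×4.7 = 289.8 → profitable ✗.
Strong-case (own payoff 553 − 7×4.7 = 520.1): to p=0 gives 254 → no gain ✓; to p=4.2 gives 414 − 7×4.2 = 384.6 → no gain ✓.
Moderate-case (own payoff 414 − 44×4.2 = 229.2): to p=0 gives 254 → profitable ✗; to p=4.7 gives 553 − 44×4.7 = 346.2 → profitable ✗.
3 of the 6 constraints hold; not an equilibrium.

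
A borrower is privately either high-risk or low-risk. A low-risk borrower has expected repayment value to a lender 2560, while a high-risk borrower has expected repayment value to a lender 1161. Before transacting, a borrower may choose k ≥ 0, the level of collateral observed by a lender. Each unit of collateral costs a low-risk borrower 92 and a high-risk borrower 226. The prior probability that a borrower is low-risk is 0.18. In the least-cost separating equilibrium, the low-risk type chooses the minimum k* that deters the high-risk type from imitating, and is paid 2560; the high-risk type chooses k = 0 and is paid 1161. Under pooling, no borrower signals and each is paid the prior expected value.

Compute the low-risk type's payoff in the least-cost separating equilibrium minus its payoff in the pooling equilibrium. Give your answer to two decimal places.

Least-cost separating signal: k* solves 1161 = 2560 − 226·k*, so k* = (2560 − 1161)/226 ≈ 6.1903.
Low-risk type's separating payoff: 2560 − 92 × k* = 2560 − 92 × (2560 − 1161)/226 = 2560 − 128708/226 ≈ 1990.4956.
Pooling payoff: 0.18 × 2560 + 0.82 × 1161 = 1412.82.
Difference: 1990.4956 − 1412.82 = 577.6756, i.e. 577.68 to two decimal places.
The low-risk type prefers to separate.

577.68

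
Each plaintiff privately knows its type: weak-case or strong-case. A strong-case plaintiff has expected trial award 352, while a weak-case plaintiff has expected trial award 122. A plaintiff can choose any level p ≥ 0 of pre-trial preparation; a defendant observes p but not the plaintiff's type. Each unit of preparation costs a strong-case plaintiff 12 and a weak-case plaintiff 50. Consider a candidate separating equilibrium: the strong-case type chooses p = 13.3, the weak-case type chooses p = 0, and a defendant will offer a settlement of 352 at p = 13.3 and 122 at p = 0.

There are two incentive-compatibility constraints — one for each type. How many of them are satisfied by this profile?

Weak-case type: stay at 0 → 122; mimic → 352 − 50 × 13.3 = -313. IC holds (122 ≥ -313).
Strong-case type: signal → 352 − 12 × 13.3 = 192.4; deviate to 0 → 122. IC holds (192.4 ≥ 122).
2 of 2 constraints hold, so this is a separating equilibrium.

2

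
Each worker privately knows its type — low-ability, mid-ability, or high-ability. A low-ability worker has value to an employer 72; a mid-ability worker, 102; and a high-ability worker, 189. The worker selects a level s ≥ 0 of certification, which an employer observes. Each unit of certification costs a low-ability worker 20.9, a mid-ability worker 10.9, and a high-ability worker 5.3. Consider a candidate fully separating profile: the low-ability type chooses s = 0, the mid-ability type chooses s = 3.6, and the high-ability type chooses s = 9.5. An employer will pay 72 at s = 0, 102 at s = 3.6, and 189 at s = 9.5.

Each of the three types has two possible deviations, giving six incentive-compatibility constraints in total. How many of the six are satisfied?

Low-ability (own payoff 72): to s=3.6 gives 102 − 20.9×3.6 = 26.76 → no gain ✓; to s=9.5 gives 189 − 20.9×9.5 = -9.55 → no gain ✓.
Mid-ability (own payoff 102 − 10.9×3.6 = 62.76): to s=0 gives 72 → profitable ✗; to s=9.5 gives 189 − 10.9×9.5 = 85.45 → profitable ✗.
High-ability (own payoff 189 − 5.3×9.5 = 138.65): to s=0 gives 72 → no gain ✓; to s=3.6 gives 102 − 5.3×3.6 = 82.92 → no gain ✓.
4 of the 6 constraints hold; not an equilibrium.

4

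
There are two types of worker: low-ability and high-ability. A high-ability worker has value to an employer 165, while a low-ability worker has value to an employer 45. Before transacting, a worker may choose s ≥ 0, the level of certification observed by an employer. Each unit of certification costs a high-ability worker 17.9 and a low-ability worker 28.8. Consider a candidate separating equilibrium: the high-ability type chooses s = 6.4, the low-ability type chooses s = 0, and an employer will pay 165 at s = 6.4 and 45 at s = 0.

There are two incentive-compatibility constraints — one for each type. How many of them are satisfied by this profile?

2

High-ability type: signal → 165 − 17.9 × 6.4 = 50.44; deviate to 0 → 45. IC holds (50.44 ≥ 45).
Low-ability type: stay at 0 → 45; mimic → 165 − 28.8 × 6.4 = -19.32. IC holds (45 ≥ -19.32).
2 of 2 constraints hold, so this is a separating equilibrium.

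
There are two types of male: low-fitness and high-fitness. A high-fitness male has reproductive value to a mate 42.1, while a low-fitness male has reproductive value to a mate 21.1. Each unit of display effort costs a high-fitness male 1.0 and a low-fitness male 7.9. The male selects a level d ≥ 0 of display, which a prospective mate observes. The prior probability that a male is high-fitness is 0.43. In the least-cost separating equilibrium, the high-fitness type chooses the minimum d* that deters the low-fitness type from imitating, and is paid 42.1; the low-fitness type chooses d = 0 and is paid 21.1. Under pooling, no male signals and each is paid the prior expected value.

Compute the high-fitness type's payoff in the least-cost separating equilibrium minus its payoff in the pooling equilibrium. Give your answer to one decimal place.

9.3

Least-cost separating signal: d* solves 21.1 = 42.1 − 7.9·d*, so d* = (42.1 − 21.1)/7.9 ≈ 2.6582.
High-fitness type's separating payoff: 42.1 − 1.0 × d* = 42.1 − 1.0 × (42.1 − 21.1)/7.9 = 42.1 − 21/7.9 ≈ 39.442.
Pooling payoff: 0.43 × 42.1 + 0.57 × 21.1 = 30.13.
Difference: 39.442 − 30.13 = 9.312, i.e. 9.3 to one decimal place.
The high-fitness type prefers to separate.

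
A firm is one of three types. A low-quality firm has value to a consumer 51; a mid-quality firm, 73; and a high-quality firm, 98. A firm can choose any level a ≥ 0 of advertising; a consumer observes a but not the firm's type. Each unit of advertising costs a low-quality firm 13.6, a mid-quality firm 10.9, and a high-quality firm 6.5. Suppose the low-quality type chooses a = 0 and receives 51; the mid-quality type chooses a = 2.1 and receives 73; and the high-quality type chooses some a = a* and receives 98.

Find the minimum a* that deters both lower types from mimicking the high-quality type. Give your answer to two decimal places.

Low-quality type (on-path payoff 51) won't mimic when 51 ≥ 98 − 13.6·a*, i.e. a* ≥ 3.46.
Mid-quality type (on-path payoff 73 − 10.9×2.1 = 50.11) won't mimic when 50.11 ≥ 98 − 10.9·a*, i.e. a* ≥ 4.39.
Both must hold, so a* = max(3.46, 4.39) = 4.39. The mid-quality type's constraint binds.

4.39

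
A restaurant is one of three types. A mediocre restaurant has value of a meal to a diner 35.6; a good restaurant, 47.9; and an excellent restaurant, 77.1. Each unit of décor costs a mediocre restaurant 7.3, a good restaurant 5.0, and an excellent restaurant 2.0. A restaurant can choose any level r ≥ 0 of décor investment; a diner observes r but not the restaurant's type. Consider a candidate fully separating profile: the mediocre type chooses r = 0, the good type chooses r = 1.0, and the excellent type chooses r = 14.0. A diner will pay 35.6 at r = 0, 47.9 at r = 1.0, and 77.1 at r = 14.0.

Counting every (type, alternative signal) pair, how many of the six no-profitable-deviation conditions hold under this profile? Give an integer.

Mediocre (own payoff 35.6): to r=1.0 gives 47.9 − 7.3×1.0 = 40.6 → profitable ✗; to r=14.0 gives 77.1 − 7.3×14.0 = -25.1 → no gain ✓.
Good (own payoff 47.9 − 5.0×1.0 = 42.9): to r=0 gives 35.6 → no gain ✓; to r=14.0 gives 77.1 − 5.0×14.0 = 7.1 → no gain ✓.
Excellent (own payoff 77.1 − 2.0×14.0 = 49.1): to r=0 gives 35.6 → no gain ✓; to r=1.0 gives 47.9 − 2.0×1.0 = 45.9 → no gain ✓.
5 of the 6 constraints hold; not an equilibrium.

5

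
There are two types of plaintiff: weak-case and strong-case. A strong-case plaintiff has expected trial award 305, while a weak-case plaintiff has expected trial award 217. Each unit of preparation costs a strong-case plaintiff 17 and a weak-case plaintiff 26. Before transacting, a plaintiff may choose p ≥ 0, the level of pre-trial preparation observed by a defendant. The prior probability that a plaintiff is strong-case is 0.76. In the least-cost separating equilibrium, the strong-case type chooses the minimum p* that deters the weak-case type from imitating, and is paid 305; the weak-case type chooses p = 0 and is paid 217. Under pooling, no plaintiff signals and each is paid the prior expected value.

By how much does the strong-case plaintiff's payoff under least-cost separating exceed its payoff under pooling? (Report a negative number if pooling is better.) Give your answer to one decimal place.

Least-cost separating signal: p* solves 217 = 305 − 26·p*, so p* = (305 − 217)/26 ≈ 3.3846.
Strong-case type's separating payoff: 305 − 17 × p* = 305 − 17 × (305 − 217)/26 = 305 − 1496/26 ≈ 247.462.
Pooling payoff: 0.76 × 305 + 0.24 × 217 = 283.88.
Difference: 247.462 − 283.88 = -36.418, i.e. -36.4 to one decimal place.
The strong-case type would prefer the pooling outcome.

-36.4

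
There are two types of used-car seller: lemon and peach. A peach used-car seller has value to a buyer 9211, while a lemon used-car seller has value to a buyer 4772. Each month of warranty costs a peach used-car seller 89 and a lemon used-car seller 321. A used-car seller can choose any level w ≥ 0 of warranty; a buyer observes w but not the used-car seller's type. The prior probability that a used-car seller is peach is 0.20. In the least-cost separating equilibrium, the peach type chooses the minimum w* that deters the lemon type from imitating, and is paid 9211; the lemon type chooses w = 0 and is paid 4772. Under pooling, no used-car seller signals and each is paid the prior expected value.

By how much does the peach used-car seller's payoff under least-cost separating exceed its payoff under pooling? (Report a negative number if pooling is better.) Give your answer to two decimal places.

2320.45

Least-cost separating signal: w* solves 4772 = 9211 − 321·w*, so w* = (9211 − 4772)/321 ≈ 13.8287.
Peach type's separating payoff: 9211 − 89 × w* = 9211 − 89 × (9211 − 4772)/321 = 9211 − 395071/321 ≈ 7980.2492.
Pooling payoff: 0.20 × 9211 + 0.80 × 4772 = 5659.8.
Difference: 7980.2492 − 5659.8 = 2320.4492, i.e. 2320.45 to two decimal places.
The peach type prefers to separate.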